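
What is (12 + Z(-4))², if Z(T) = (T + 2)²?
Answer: 256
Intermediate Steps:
Z(T) = (2 + T)²
(12 + Z(-4))² = (12 + (2 - 4)²)² = (12 + (-2)²)² = (12 + 4)² = 16² = 256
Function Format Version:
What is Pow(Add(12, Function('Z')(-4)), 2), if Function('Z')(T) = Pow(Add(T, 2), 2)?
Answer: 256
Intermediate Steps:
Function('Z')(T) = Pow(Add(2, T), 2)
Pow(Add(12, Function('Z')(-4)), 2) = Pow(Add(12, Pow(Add(2, -4), 2)), 2) = Pow(Add(12, Pow(-2, 2)), 2) = Pow(Add(12, 4), 2) = Pow(16, 2) = 256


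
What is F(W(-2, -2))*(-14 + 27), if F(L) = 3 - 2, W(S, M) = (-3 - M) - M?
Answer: 13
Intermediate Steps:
W(S, M) = -3 - 2*M
F(L) = 1
F(W(-2, -2))*(-14 + 27) = 1*(-14 + 27) = 1*13 = 13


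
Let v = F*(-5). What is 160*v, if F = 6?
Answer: -4800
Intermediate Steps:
v = -30 (v = 6*(-5) = -30)
160*v = 160*(-30) = -4800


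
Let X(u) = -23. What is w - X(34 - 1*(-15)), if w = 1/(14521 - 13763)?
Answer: 17435/758 ≈ 23.001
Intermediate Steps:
w = 1/758 ≈ 0.0013193
w - X(34 - 1*(-15)) = 1/758 - 1*(-23) = 1/758 + 23 = 17435/758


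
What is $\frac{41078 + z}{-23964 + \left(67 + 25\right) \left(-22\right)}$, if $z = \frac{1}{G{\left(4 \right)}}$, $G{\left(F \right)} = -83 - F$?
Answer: $- \frac{3573785}{2260956} \approx -1.5807$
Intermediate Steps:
$z = - \frac{1}{87}$ ($z = \frac{1}{-83 - 4} = \frac{1}{-87} = - \frac{1}{87} \approx -0.011494$)
$\frac{41078 + z}{-23964 + \left(67 + 25\right) \left(-22\right)} = \frac{41078 - \frac{1}{87}}{-23964 + \left(67 + 25\right) \left(-22\right)} = \frac{3573785}{87 \left(-23964 + 92 \left(-22\right)\right)} = \frac{3573785}{87 \left(-23964 - 2024\right)} = \frac{3573785}{87 \left(-25988\right)} = \frac{3573785}{87} \left(- \frac{1}{25988}\right) = - \frac{3573785}{2260956}$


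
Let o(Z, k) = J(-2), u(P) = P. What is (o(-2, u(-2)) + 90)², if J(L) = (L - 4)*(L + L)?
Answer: 12996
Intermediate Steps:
J(L) = 2*L*(-4 + L) (J(L) = (-4 + L)*(2*L) = 2*L*(-4 + L))
o(Z, k) = 24 (o(Z, k) = 2*(-2)*(-4 - 2) = 2*(-2)*(-6) = 24)
(o(-2, u(-2)) + 90)² = (24 + 90)² = 114² = 12996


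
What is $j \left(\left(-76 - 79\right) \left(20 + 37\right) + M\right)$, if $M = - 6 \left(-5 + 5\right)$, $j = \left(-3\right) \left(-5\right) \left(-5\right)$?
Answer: $662625$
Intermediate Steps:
$j = -75$ ($j = 15 \left(-5\right) = -75$)
$M = 0$ ($M = \left(-6\right) 0 = 0$)
$j \left(\left(-76 - 79\right) \left(20 + 37\right) + M\right) = - 75 \left(\left(-76 - 79\right) \left(20 + 37\right) + 0\right) = - 75 \left(\left(-155\right) 57 + 0\right) = - 75 \left(-8835 + 0\right) = \left(-75\right) \left(-8835\right) = 662625$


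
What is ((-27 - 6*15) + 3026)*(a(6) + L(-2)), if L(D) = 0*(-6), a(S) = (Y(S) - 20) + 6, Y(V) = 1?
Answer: -37817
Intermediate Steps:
a(S) = -13 (a(S) = (1 - 20) + 6 = -19 + 6 = -13)
L(D) = 0
((-27 - 6*15) + 3026)*(a(6) + L(-2)) = ((-27 - 6*15) + 3026)*(-13 + 0) = ((-27 - 90) + 3026)*(-13) = (-117 + 3026)*(-13) = 2909*(-13) = -37817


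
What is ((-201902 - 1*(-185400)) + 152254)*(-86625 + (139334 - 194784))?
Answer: -19286965400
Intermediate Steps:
((-201902 - 1*(-185400)) + 152254)*(-86625 + (139334 - 194784)) = ((-201902 + 185400) + 152254)*(-86625 - 55450) = (-16502 + 152254)*(-142075) = 135752*(-142075) = -19286965400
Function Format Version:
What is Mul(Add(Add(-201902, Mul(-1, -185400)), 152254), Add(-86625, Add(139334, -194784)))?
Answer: -19286965400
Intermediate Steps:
Mul(Add(Add(-201902, Mul(-1, -185400)), 152254), Add(-86625, Add(139334, -194784))) = Mul(Add(Add(-201902, 185400), 152254), Add(-86625, -55450)) = Mul(Add(-16502, 152254), -142075) = Mul(135752, -142075) = -19286965400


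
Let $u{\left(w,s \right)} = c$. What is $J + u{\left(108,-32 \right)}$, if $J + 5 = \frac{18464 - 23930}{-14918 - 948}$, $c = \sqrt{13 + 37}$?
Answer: $- \frac{36932}{7933} + 5 \sqrt{2} \approx 2.4156$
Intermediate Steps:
$c = 5 \sqrt{2}$ ($c = \sqrt{50} = 5 \sqrt{2} \approx 7.0711$)
$u{\left(w,s \right)} = 5 \sqrt{2}$
$J = - \frac{36932}{7933}$ ($J = -5 + \frac{18464 - 23930}{-14918 - 948} = -5 - \frac{5466}{-15866} = -5 - - \frac{2733}{7933} = -5 + \frac{2733}{7933} = - \frac{36932}{7933} \approx -4.6555$)
$J + u{\left(108,-32 \right)} = - \frac{36932}{7933} + 5 \sqrt{2}$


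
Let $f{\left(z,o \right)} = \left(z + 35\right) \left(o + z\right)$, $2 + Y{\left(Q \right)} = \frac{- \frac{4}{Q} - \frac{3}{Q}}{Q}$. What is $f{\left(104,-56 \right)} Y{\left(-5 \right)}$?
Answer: $- \frac{380304}{25} \approx -15212.0$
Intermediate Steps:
$Y{\left(Q \right)} = -2 - \frac{7}{Q^{2}}$ ($Y{\left(Q \right)} = -2 + \frac{- \frac{4}{Q} - \frac{3}{Q}}{Q} = -2 + \frac{\left(-7\right) \frac{1}{Q}}{Q} = -2 - \frac{7}{Q^{2}}$)
$f{\left(z,o \right)} = \left(35 + z\right) \left(o + z\right)$
$f{\left(104,-56 \right)} Y{\left(-5 \right)} = \left(104^{2} + 35 \left(-56\right) + 35 \cdot 104 - 5824\right) \left(-2 - \frac{7}{25}\right) = \left(10816 - 1960 + 3640 - 5824\right) \left(-2 - \frac{7}{25}\right) = 6672 \left(-2 - \frac{7}{25}\right) = 6672 \left(- \frac{57}{25}\right) = - \frac{380304}{25}$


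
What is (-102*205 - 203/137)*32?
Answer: -91675936/137 ≈ -6.6917e+5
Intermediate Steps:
(-102*205 - 203/137)*32 = (-20910 - 203*1/137)*32 = (-20910 - 203/137)*32 = -2864873/137*32 = -91675936/137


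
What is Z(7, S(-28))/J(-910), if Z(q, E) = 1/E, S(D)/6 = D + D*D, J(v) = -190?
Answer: -1/861840 ≈ -1.1603e-6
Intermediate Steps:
S(D) = 6*D + 6*D² (S(D) = 6*(D + D*D) = 6*(D + D²) = 6*D + 6*D²)
Z(7, S(-28))/J(-910) = 1/((6*(-28)*(1 - 28))*(-190)) = -1/190/(6*(-28)*(-27)) = -1/190/4536 = (1/4536)*(-1/190) = -1/861840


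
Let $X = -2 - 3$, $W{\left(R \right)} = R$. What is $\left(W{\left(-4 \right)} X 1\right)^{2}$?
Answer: $400$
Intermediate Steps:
$X = -5$ ($X = -2 - 3 = -5$)
$\left(W{\left(-4 \right)} X 1\right)^{2} = \left(\left(-4\right) \left(-5\right) 1\right)^{2} = \left(20 \cdot 1\right)^{2} = 20^{2} = 400$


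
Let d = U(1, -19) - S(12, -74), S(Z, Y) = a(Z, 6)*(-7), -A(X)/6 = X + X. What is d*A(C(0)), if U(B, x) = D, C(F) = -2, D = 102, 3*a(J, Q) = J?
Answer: 3120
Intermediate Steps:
a(J, Q) = J/3
U(B, x) = 102
A(X) = -12*X (A(X) = -6*(X + X) = -12*X)
S(Z, Y) = -7*Z/3 (S(Z, Y) = (Z/3)*(-7) = -7*Z/3)
d = 130 (d = 102 - (-7)*12/3 = 102 - 1*(-28) = 102 + 28 = 130)
d*A(C(0)) = 130*(-12*(-2)) = 130*24 = 3120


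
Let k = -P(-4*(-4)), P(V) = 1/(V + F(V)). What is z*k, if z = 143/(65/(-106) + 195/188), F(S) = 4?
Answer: -27401/1625 ≈ -16.862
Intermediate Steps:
P(V) = 1/(4 + V) (P(V) = 1/(V + 4) = 1/(4 + V))
z = 109604/325 (z = 143/(65*(-1/106) + 195*(1/188)) = 143/(-65/106 + 195/188) = 143/(4225/9964) = 143*(9964/4225) = 109604/325 ≈ 337.24)
k = -1/20 (k = -1/(4 - 4*(-4)) = -1/(4 + 16) = -1/20 ≈ -0.050000)
z*k = (109604/325)*(-1/20) = -27401/1625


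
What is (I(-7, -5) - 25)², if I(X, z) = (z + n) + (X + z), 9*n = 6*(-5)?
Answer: 18496/9 ≈ 2055.1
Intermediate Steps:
n = -10/3 (n = (6*(-5))/9 = (⅑)*(-30) = -10/3 ≈ -3.3333)
I(X, z) = -10/3 + X + 2*z (I(X, z) = (z - 10/3) + (X + z) = (-10/3 + z) + (X + z) = -10/3 + X + 2*z)
(I(-7, -5) - 25)² = ((-10/3 - 7 + 2*(-5)) - 25)² = ((-10/3 - 7 - 10) - 25)² = (-61/3 - 25)² = (-136/3)² = 18496/9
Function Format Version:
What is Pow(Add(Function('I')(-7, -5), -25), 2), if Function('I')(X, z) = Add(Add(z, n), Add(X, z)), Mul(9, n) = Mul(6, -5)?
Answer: Rational(18496, 9) ≈ 2055.1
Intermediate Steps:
n = Rational(-10, 3) (n = Mul(Rational(1, 9), Mul(6, -5)) = Mul(Rational(1, 9), -30) = Rational(-10, 3) ≈ -3.3333)
Function('I')(X, z) = Add(Rational(-10, 3), X, Mul(2, z)) (Function('I')(X, z) = Add(Add(z, Rational(-10, 3)), Add(X, z)) = Add(Add(Rational(-10, 3), z), Add(X, z)) = Add(Rational(-10, 3), X, Mul(2, z)))
Pow(Add(Function('I')(-7, -5), -25), 2) = Pow(Add(Add(Rational(-10, 3), -7, Mul(2, -5)), -25), 2) = Pow(Add(Add(Rational(-10, 3), -7, -10), -25), 2) = Pow(Add(Rational(-61, 3), -25), 2) = Pow(Rational(-136, 3), 2) = Rational(18496, 9)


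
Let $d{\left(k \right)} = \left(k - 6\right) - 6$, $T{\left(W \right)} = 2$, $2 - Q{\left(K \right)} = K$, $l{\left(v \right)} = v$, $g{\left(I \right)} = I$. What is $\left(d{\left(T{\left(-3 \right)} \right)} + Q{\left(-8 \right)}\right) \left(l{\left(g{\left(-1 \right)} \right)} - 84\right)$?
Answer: $0$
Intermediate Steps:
$Q{\left(K \right)} = 2 - K$
$d{\left(k \right)} = -12 + k$ ($d{\left(k \right)} = \left(-6 + k\right) - 6 = -12 + k$)
$\left(d{\left(T{\left(-3 \right)} \right)} + Q{\left(-8 \right)}\right) \left(l{\left(g{\left(-1 \right)} \right)} - 84\right) = \left(\left(-12 + 2\right) + \left(2 - -8\right)\right) \left(-1 - 84\right) = \left(-10 + \left(2 + 8\right)\right) \left(-85\right) = \left(-10 + 10\right) \left(-85\right) = 0 \left(-85\right) = 0$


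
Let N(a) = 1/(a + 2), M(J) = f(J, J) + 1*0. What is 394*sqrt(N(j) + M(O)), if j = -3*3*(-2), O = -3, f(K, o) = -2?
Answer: 197*I*sqrt(195)/5 ≈ 550.19*I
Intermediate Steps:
M(J) = -2 (M(J) = -2 + 1*0 = -2 + 0 = -2)
j = 18 (j = -9*(-2) = 18)
N(a) = 1/(2 + a)
394*sqrt(N(j) + M(O)) = 394*sqrt(1/(2 + 18) - 2) = 394*sqrt(1/20 - 2) = 394*sqrt(-39/20) = 394*(I*sqrt(195)/10) = 197*I*sqrt(195)/5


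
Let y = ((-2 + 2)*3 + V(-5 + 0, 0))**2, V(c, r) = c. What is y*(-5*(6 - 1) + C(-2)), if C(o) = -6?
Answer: -775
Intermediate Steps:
y = 25 (y = ((-2 + 2)*3 + (-5 + 0))**2 = (0*3 - 5)**2 = (0 - 5)**2 = (-5)**2 = 25)
y*(-5*(6 - 1) + C(-2)) = 25*(-5*(6 - 1) - 6) = 25*(-5*5 - 6) = 25*(-25 - 6) = 25*(-31) = -775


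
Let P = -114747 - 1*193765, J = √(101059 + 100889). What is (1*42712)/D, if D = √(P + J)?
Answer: -21356*I*√2/√(154256 - √50487) ≈ -76.954*I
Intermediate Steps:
J = 2*√50487 (J = √201948 = 2*√50487 ≈ 449.39)
P = -308512 (P = -114747 - 193765 = -308512)
D = √(-308512 + 2*√50487) ≈ 555.03*I
(1*42712)/D = (1*42712)/(√(-308512 + 2*√50487)) = 42712/√(-308512 + 2*√50487)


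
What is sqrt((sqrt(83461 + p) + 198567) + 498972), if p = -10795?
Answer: sqrt(697539 + 3*sqrt(8074)) ≈ 835.35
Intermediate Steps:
sqrt((sqrt(83461 + p) + 198567) + 498972) = sqrt((sqrt(83461 - 10795) + 198567) + 498972) = sqrt((sqrt(72666) + 198567) + 498972) = sqrt((3*sqrt(8074) + 198567) + 498972) = sqrt((198567 + 3*sqrt(8074)) + 498972) = sqrt(697539 + 3*sqrt(8074))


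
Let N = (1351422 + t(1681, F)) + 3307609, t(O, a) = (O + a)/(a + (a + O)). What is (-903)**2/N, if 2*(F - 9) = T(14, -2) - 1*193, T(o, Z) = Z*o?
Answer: 344335572/1967442685 ≈ 0.17502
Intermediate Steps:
F = -203/2 (F = 9 + (-2*14 - 1*193)/2 = 9 + (-28 - 193)/2 = 9 + (1/2)*(-221) = 9 - 221/2 = -203/2 ≈ -101.50)
t(O, a) = (O + a)/(O + 2*a) (t(O, a) = (O + a)/(a + (O + a)) = (O + a)/(O + 2*a))
N = 13772098795/2956 (N = (1351422 + (1681 - 203/2)/(1681 + 2*(-203/2))) + 3307609 = (1351422 + (3159/2)/(1681 - 203)) + 3307609 = (1351422 + (3159/2)/1478) + 3307609 = (1351422 + (1/1478)*(3159/2)) + 3307609 = (1351422 + 3159/2956) + 3307609 = 3994806591/2956 + 3307609 = 13772098795/2956 ≈ 4.6590e+6)
(-903)**2/N = (-903)**2/(13772098795/2956) = 815409*(2956/13772098795) = 344335572/1967442685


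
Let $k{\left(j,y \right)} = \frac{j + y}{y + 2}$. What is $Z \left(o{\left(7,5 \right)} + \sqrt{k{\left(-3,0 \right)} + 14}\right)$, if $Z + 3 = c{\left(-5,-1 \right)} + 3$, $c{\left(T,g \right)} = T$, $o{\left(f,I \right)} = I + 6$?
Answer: $-55 - \frac{25 \sqrt{2}}{2} \approx -72.678$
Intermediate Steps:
$o{\left(f,I \right)} = 6 + I$
$k{\left(j,y \right)} = \frac{j + y}{2 + y}$
$Z = -5$ ($Z = -3 + \left(-5 + 3\right) = -3 - 2 = -5$)
$Z \left(o{\left(7,5 \right)} + \sqrt{k{\left(-3,0 \right)} + 14}\right) = - 5 \left(\left(6 + 5\right) + \sqrt{\frac{-3 + 0}{2 + 0} + 14}\right) = - 5 \left(11 + \sqrt{\frac{1}{2} \left(-3\right) + 14}\right) = - 5 \left(11 + \sqrt{- \frac{3}{2} + 14}\right) = - 5 \left(11 + \sqrt{\frac{25}{2}}\right) = - 5 \left(11 + \frac{5 \sqrt{2}}{2}\right) = -55 - \frac{25 \sqrt{2}}{2}$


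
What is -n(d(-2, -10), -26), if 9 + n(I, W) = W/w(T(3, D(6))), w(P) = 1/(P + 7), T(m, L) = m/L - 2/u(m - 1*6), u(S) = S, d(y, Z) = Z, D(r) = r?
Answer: 664/3 ≈ 221.33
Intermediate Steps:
T(m, L) = -2/(-6 + m) + m/L (T(m, L) = m/L - 2/(m - 1*6) = m/L - 2/(m - 6) = m/L - 2/(-6 + m) = -2/(-6 + m) + m/L)
w(P) = 1/(7 + P)
n(I, W) = -9 + 49*W/6 (n(I, W) = -9 + W/(1/(7 + (-2/(-6 + 3) + 3/6))) = -9 + W/(1/(7 + (-2/(-3) + 3*(1/6)))) = -9 + W/(1/(7 + (-2*(-1/3) + 1/2))) = -9 + W/(1/(7 + (2/3 + 1/2))) = -9 + W/(1/(7 + 7/6)) = -9 + W/(1/(49/6)) = -9 + W/(6/49) = -9 + W*(49/6) = -9 + 49*W/6)
-n(d(-2, -10), -26) = -(-9 + (49/6)*(-26)) = -(-9 - 637/3) = -1*(-664/3) = 664/3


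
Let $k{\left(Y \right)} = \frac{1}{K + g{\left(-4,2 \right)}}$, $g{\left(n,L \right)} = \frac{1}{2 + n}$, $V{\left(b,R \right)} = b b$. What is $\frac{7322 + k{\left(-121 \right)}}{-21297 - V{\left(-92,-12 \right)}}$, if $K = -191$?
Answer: $- \frac{2804324}{11398463} \approx -0.24603$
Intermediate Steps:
$V{\left(b,R \right)} = b^{2}$
$k{\left(Y \right)} = - \frac{2}{383}$ ($k{\left(Y \right)} = \frac{1}{-191 + \frac{1}{2 - 4}} = \frac{1}{-191 + \frac{1}{-2}} = \frac{1}{-191 - \frac{1}{2}} = \frac{1}{- \frac{383}{2}} = - \frac{2}{383}$)
$\frac{7322 + k{\left(-121 \right)}}{-21297 - V{\left(-92,-12 \right)}} = \frac{7322 - \frac{2}{383}}{-21297 - \left(-92\right)^{2}} = \frac{2804324}{383 \left(-21297 - 8464\right)} = \frac{2804324}{383 \left(-29761\right)} = \frac{2804324}{383} \left(- \frac{1}{29761}\right) = - \frac{2804324}{11398463}$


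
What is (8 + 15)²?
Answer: 529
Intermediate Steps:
(8 + 15)² = 23² = 529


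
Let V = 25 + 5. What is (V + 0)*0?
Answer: 0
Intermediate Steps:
V = 30
(V + 0)*0 = (30 + 0)*0 = 30*0 = 0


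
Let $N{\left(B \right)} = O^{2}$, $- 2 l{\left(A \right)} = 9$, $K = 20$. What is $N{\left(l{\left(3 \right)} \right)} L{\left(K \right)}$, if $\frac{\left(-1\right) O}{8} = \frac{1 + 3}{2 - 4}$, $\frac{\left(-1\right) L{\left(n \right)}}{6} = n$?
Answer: $-30720$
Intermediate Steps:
$l{\left(A \right)} = - \frac{9}{2}$ ($l{\left(A \right)} = \left(- \frac{1}{2}\right) 9 = - \frac{9}{2}$)
$L{\left(n \right)} = - 6 n$
$O = 16$ ($O = - 8 \frac{1 + 3}{2 - 4} = - 8 \frac{4}{-2} = - 8 \cdot 4 \left(- \frac{1}{2}\right) = \left(-8\right) \left(-2\right) = 16$)
$N{\left(B \right)} = 256$ ($N{\left(B \right)} = 16^{2} = 256$)
$N{\left(l{\left(3 \right)} \right)} L{\left(K \right)} = 256 \left(\left(-6\right) 20\right) = 256 \left(-120\right) = -30720$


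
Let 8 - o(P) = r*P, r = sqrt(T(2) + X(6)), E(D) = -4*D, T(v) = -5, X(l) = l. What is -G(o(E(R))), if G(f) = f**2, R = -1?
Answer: -16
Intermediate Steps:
r = 1 (r = sqrt(-5 + 6) = sqrt(1) = 1)
o(P) = 8 - P
-G(o(E(R))) = -(8 - (-4)*(-1))**2 = -(8 - 1*4)**2 = -(8 - 4)**2 = -1*4**2 = -1*16 = -16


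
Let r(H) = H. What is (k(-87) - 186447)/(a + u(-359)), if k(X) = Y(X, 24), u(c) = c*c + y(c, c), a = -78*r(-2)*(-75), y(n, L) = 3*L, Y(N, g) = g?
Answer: -186423/116104 ≈ -1.6057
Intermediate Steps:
a = -11700 (a = -78*(-2)*(-75) = 156*(-75) = -11700)
u(c) = c² + 3*c (u(c) = c*c + 3*c = c² + 3*c)
k(X) = 24
(k(-87) - 186447)/(a + u(-359)) = (24 - 186447)/(-11700 - 359*(3 - 359)) = -186423/(-11700 - 359*(-356)) = -186423/(-11700 + 127804) = -186423/116104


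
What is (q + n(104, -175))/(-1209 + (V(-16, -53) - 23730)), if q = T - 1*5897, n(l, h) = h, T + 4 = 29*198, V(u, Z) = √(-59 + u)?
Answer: 1388271/103658966 + 835*I*√3/310976898 ≈ 0.013393 + 4.6507e-6*I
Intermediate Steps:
T = 5738 (T = -4 + 29*198 = -4 + 5742 = 5738)
q = -159 (q = 5738 - 1*5897 = 5738 - 5897 = -159)
(q + n(104, -175))/(-1209 + (V(-16, -53) - 23730)) = (-159 - 175)/(-1209 + (√(-59 - 16) - 23730)) = -334/(-1209 + (√(-75) - 23730)) = -334/(-1209 + (5*I*√3 - 23730)) = -334/(-1209 + (-23730 + 5*I*√3)) = -334/(-24939 + 5*I*√3)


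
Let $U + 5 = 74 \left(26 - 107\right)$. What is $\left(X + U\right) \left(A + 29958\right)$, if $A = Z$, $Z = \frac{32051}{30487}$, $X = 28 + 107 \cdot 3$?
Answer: $- \frac{5160493023050}{30487} \approx -1.6927 \cdot 10^{8}$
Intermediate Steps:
$X = 349$ ($X = 28 + 321 = 349$)
$U = -5999$ ($U = -5 + 74 \left(26 - 107\right) = -5 + 74 \left(-81\right) = -5 - 5994 = -5999$)
$Z = \frac{32051}{30487}$ ($Z = 32051 \cdot \frac{1}{30487} = \frac{32051}{30487} \approx 1.0513$)
$A = \frac{32051}{30487} \approx 1.0513$
$\left(X + U\right) \left(A + 29958\right) = \left(349 - 5999\right) \left(\frac{32051}{30487} + 29958\right) = \left(-5650\right) \frac{913361597}{30487} = - \frac{5160493023050}{30487}$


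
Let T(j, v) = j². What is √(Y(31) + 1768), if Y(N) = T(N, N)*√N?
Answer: √(1768 + 961*√31) ≈ 84.372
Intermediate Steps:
Y(N) = N^(5/2) (Y(N) = N²*√N = N^(5/2))
√(Y(31) + 1768) = √(31^(5/2) + 1768) = √(961*√31 + 1768) = √(1768 + 961*√31)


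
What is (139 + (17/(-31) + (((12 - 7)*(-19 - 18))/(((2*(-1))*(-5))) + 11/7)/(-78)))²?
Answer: 2448401879169/127328656 ≈ 19229.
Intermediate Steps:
(139 + (17/(-31) + (((12 - 7)*(-19 - 18))/(((2*(-1))*(-5))) + 11/7)/(-78)))² = (139 + (17*(-1/31) + ((5*(-37))/((-2*(-5))) + 11*(⅐))*(-1/78)))² = (139 + (-17/31 + (-185/10 + 11/7)*(-1/78)))² = (139 + (-17/31 + (-185*⅒ + 11/7)*(-1/78)))² = (139 + (-17/31 + (-37/2 + 11/7)*(-1/78)))² = (139 + (-17/31 - 237/14*(-1/78)))² = (139 + (-17/31 + 79/364))² = (139 - 3739/11284)² = (1564737/11284)² = 2448401879169/127328656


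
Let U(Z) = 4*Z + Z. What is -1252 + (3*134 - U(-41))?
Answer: -645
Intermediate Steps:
U(Z) = 5*Z
-1252 + (3*134 - U(-41)) = -1252 + (3*134 - 5*(-41)) = -1252 + (402 - 1*(-205)) = -1252 + (402 + 205) = -1252 + 607 = -645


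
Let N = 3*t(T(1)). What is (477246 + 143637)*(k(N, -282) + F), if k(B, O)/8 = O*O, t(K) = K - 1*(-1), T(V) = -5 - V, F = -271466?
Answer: 226452173058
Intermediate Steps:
t(K) = 1 + K (t(K) = K + 1 = 1 + K)
N = -15 (N = 3*(1 + (-5 - 1*1)) = 3*(1 + (-5 - 1)) = 3*(1 - 6) = 3*(-5) = -15)
k(B, O) = 8*O**2 (k(B, O) = 8*(O*O) = 8*O**2)
(477246 + 143637)*(k(N, -282) + F) = (477246 + 143637)*(8*(-282)**2 - 271466) = 620883*(8*79524 - 271466) = 620883*(636192 - 271466) = 620883*364726 = 226452173058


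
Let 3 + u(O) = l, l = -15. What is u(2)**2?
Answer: 324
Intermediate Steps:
u(O) = -18 (u(O) = -3 - 15 = -18)
u(2)**2 = (-18)**2 = 324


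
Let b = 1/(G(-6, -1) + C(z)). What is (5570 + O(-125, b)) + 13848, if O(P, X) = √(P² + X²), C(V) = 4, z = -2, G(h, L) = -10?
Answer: 19418 + √562501/6 ≈ 19543.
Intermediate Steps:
b = -⅙ (b = 1/(-10 + 4) = 1/(-6) = -⅙ ≈ -0.16667)
(5570 + O(-125, b)) + 13848 = (5570 + √((-125)² + (-⅙)²)) + 13848 = (5570 + √(15625 + 1/36)) + 13848 = (5570 + √(562501/36)) + 13848 = (5570 + √562501/6) + 13848 = 19418 + √562501/6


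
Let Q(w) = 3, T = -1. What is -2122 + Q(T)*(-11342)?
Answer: -36148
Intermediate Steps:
-2122 + Q(T)*(-11342) = -2122 + 3*(-11342) = -2122 - 34026 = -36148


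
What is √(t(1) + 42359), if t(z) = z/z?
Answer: 2*√10590 ≈ 205.82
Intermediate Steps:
t(z) = 1
√(t(1) + 42359) = √(1 + 42359) = √42360 = 2*√10590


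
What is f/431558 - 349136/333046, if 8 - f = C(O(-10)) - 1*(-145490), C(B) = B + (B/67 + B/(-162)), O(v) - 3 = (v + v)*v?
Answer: -1081019500036001/780015468580236 ≈ -1.3859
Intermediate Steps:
O(v) = 3 + 2*v**2 (O(v) = 3 + (v + v)*v = 3 + (2*v)*v = 3 + 2*v**2)
C(B) = 10949*B/10854 (C(B) = B + (B*(1/67) + B*(-1/162)) = B + (B/67 - B/162) = B + 95*B/10854 = 10949*B/10854)
f = -1581284275/10854 (f = 8 - (10949*(3 + 2*(-10)**2)/10854 - 1*(-145490)) = 8 - (10949*(3 + 2*100)/10854 + 145490) = 8 - (10949*(3 + 200)/10854 + 145490) = 8 - ((10949/10854)*203 + 145490) = 8 - (2222647/10854 + 145490) = 8 - 1*1581371107/10854 = 8 - 1581371107/10854 = -1581284275/10854 ≈ -1.4569e+5)
f/431558 - 349136/333046 = -1581284275/10854/431558 - 349136/333046 = -1581284275/10854*1/431558 - 349136*1/333046 = -1581284275/4684130532 - 174568/166523 = -1081019500036001/780015468580236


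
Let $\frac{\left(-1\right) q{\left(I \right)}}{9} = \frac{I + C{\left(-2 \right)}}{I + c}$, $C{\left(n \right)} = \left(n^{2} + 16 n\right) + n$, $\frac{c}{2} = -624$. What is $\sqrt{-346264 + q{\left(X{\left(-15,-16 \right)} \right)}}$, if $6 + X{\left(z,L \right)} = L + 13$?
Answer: $\frac{i \sqrt{60790503127}}{419} \approx 588.44 i$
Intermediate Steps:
$c = -1248$ ($c = 2 \left(-624\right) = -1248$)
$C{\left(n \right)} = n^{2} + 17 n$
$X{\left(z,L \right)} = 7 + L$ ($X{\left(z,L \right)} = -6 + \left(L + 13\right) = -6 + \left(13 + L\right) = 7 + L$)
$q{\left(I \right)} = - \frac{9 \left(-30 + I\right)}{-1248 + I}$ ($q{\left(I \right)} = - 9 \frac{I - 2 \left(17 - 2\right)}{I - 1248} = - 9 \frac{I - 30}{-1248 + I} = - 9 \frac{-30 + I}{-1248 + I} = - \frac{9 \left(-30 + I\right)}{-1248 + I}$)
$\sqrt{-346264 + q{\left(X{\left(-15,-16 \right)} \right)}} = \sqrt{-346264 + \frac{9 \left(30 - \left(7 - 16\right)\right)}{-1248 + \left(7 - 16\right)}} = \sqrt{-346264 + \frac{9 \left(30 - -9\right)}{-1248 - 9}} = \sqrt{-346264 + \frac{9 \left(30 + 9\right)}{-1257}} = \sqrt{-346264 + 9 \left(- \frac{1}{1257}\right) 39} = \sqrt{-346264 - \frac{117}{419}} = \sqrt{- \frac{145084733}{419}} = \frac{i \sqrt{60790503127}}{419}$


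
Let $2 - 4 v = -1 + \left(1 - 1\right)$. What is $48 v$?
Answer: $36$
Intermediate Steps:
$v = \frac{3}{4}$ ($v = \frac{1}{2} - \frac{-1 + \left(1 - 1\right)}{4} = \frac{1}{2} - \frac{-1 + 0}{4} = \frac{1}{2} - - \frac{1}{4} = \frac{1}{2} + \frac{1}{4} = \frac{3}{4} \approx 0.75$)
$48 v = 48 \cdot \frac{3}{4} = 36$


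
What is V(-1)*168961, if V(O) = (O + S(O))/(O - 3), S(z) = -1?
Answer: 168961/2 ≈ 84481.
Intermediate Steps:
V(O) = (-1 + O)/(-3 + O) (V(O) = (O - 1)/(O - 3) = (-1 + O)/(-3 + O))
V(-1)*168961 = ((-1 - 1)/(-3 - 1))*168961 = (-2/(-4))*168961 = -¼*(-2)*168961 = (½)*168961 = 168961/2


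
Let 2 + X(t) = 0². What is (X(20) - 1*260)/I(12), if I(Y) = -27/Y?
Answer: 1048/9 ≈ 116.44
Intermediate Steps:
X(t) = -2 (X(t) = -2 + 0² = -2 + 0 = -2)
(X(20) - 1*260)/I(12) = (-2 - 1*260)/((-27/12)) = (-2 - 260)/((-27*1/12)) = -262/(-9/4) = -262*(-4/9) = 1048/9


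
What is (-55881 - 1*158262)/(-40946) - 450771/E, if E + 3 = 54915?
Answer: -1116374825/374737792 ≈ -2.9791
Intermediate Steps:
E = 54912 (E = -3 + 54915 = 54912)
(-55881 - 1*158262)/(-40946) - 450771/E = (-55881 - 1*158262)/(-40946) - 450771/54912 = (-55881 - 158262)*(-1/40946) - 450771*1/54912 = -214143*(-1/40946) - 150257/18304 = 214143/40946 - 150257/18304 = -1116374825/374737792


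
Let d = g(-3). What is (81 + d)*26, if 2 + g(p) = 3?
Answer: 2132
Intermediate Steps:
g(p) = 1 (g(p) = -2 + 3 = 1)
d = 1
(81 + d)*26 = (81 + 1)*26 = 82*26 = 2132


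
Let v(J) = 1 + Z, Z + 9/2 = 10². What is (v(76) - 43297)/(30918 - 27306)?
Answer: -12343/1032 ≈ -11.960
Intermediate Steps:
Z = 191/2 (Z = -9/2 + 10² = -9/2 + 100 = 191/2 ≈ 95.500)
v(J) = 193/2 (v(J) = 1 + 191/2 = 193/2)
(v(76) - 43297)/(30918 - 27306) = (193/2 - 43297)/(30918 - 27306) = -86401/2/3612 = -86401/2*1/3612 = -12343/1032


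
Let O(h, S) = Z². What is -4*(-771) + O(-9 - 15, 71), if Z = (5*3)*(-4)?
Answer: 6684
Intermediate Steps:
Z = -60 (Z = 15*(-4) = -60)
O(h, S) = 3600 (O(h, S) = (-60)² = 3600)
-4*(-771) + O(-9 - 15, 71) = -4*(-771) + 3600 = 3084 + 3600 = 6684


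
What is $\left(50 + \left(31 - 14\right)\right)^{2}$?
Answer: $4489$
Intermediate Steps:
$\left(50 + \left(31 - 14\right)\right)^{2} = \left(50 + 17\right)^{2} = 67^{2} = 4489$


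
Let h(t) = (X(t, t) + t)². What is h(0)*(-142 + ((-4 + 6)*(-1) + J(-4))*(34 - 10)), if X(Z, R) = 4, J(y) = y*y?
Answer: 3104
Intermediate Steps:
J(y) = y²
h(t) = (4 + t)²
h(0)*(-142 + ((-4 + 6)*(-1) + J(-4))*(34 - 10)) = (4 + 0)²*(-142 + ((-4 + 6)*(-1) + (-4)²)*(34 - 10)) = 4²*(-142 + (2*(-1) + 16)*24) = 16*(-142 + (-2 + 16)*24) = 16*(-142 + 14*24) = 16*(-142 + 336) = 16*194 = 3104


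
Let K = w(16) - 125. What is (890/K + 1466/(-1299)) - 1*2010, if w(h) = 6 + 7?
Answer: -146875591/72744 ≈ -2019.1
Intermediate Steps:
w(h) = 13
K = -112 (K = 13 - 125 = -112)
(890/K + 1466/(-1299)) - 1*2010 = (890/(-112) + 1466/(-1299)) - 1*2010 = (890*(-1/112) + 1466*(-1/1299)) - 2010 = (-445/56 - 1466/1299) - 2010 = -660151/72744 - 2010 = -146875591/72744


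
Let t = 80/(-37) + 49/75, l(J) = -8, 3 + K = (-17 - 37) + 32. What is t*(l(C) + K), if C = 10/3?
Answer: 46057/925 ≈ 49.791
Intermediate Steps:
K = -25 (K = -3 + ((-17 - 37) + 32) = -3 + (-54 + 32) = -3 - 22 = -25)
C = 10/3 (C = 10*(1/3) = 10/3 ≈ 3.3333)
t = -4187/2775 (t = 80*(-1/37) + 49*(1/75) = -80/37 + 49/75 = -4187/2775 ≈ -1.5088)
t*(l(C) + K) = -4187*(-8 - 25)/2775 = -4187/2775*(-33) = 46057/925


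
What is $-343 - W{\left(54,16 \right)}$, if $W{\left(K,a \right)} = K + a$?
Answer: $-413$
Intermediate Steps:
$-343 - W{\left(54,16 \right)} = -343 - \left(54 + 16\right) = -343 - 70 = -413$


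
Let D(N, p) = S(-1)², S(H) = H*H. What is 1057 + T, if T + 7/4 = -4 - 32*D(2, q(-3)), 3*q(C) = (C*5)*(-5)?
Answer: 4077/4 ≈ 1019.3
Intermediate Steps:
q(C) = -25*C/3 (q(C) = ((C*5)*(-5))/3 = ((5*C)*(-5))/3 = (-25*C)/3 = -25*C/3)
S(H) = H²
D(N, p) = 1 (D(N, p) = ((-1)²)² = 1² = 1)
T = -151/4 (T = -7/4 + (-4 - 32*1) = -7/4 + (-4 - 32) = -7/4 - 36 = -151/4 ≈ -37.750)
1057 + T = 1057 - 151/4 = 4077/4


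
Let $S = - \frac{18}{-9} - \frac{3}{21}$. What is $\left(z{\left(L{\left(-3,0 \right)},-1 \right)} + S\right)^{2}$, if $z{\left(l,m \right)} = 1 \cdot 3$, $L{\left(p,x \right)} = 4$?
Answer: $\frac{1156}{49} \approx 23.592$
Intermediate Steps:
$z{\left(l,m \right)} = 3$
$S = \frac{13}{7}$ ($S = \left(-18\right) \left(- \frac{1}{9}\right) - \frac{1}{7} = 2 - \frac{1}{7} = \frac{13}{7} \approx 1.8571$)
$\left(z{\left(L{\left(-3,0 \right)},-1 \right)} + S\right)^{2} = \left(3 + \frac{13}{7}\right)^{2} = \left(\frac{34}{7}\right)^{2} = \frac{1156}{49}$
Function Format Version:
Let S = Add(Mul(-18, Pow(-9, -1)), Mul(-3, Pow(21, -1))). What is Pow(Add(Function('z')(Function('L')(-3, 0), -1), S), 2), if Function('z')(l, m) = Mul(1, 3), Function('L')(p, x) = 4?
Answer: Rational(1156, 49) ≈ 23.592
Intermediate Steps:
Function('z')(l, m) = 3
S = Rational(13, 7) (S = Add(Mul(-18, Rational(-1, 9)), Mul(-3, Rational(1, 21))) = Add(2, Rational(-1, 7)) = Rational(13, 7) ≈ 1.8571)
Pow(Add(Function('z')(Function('L')(-3, 0), -1), S), 2) = Pow(Add(3, Rational(13, 7)), 2) = Pow(Rational(34, 7), 2) = Rational(1156, 49)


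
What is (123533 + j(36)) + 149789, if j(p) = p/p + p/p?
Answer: 273324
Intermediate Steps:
j(p) = 2 (j(p) = 1 + 1 = 2)
(123533 + j(36)) + 149789 = (123533 + 2) + 149789 = 123535 + 149789 = 273324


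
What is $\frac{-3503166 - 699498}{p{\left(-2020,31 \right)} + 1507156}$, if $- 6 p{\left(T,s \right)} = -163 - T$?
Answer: $- \frac{8405328}{3013693} \approx -2.789$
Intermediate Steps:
$p{\left(T,s \right)} = \frac{163}{6} + \frac{T}{6}$ ($p{\left(T,s \right)} = - \frac{-163 - T}{6} = \frac{163}{6} + \frac{T}{6}$)
$\frac{-3503166 - 699498}{p{\left(-2020,31 \right)} + 1507156} = \frac{-3503166 - 699498}{\left(\frac{163}{6} + \frac{1}{6} \left(-2020\right)\right) + 1507156} = - \frac{4202664}{\left(\frac{163}{6} - \frac{1010}{3}\right) + 1507156} = - \frac{4202664}{- \frac{619}{2} + 1507156} = - \frac{4202664}{\frac{3013693}{2}} = \left(-4202664\right) \frac{2}{3013693} = - \frac{8405328}{3013693}$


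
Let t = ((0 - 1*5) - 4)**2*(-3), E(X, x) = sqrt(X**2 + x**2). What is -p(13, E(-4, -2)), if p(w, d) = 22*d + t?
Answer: 243 - 44*sqrt(5) ≈ 144.61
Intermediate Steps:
t = -243 (t = ((0 - 5) - 4)**2*(-3) = (-5 - 4)**2*(-3) = (-9)**2*(-3) = 81*(-3) = -243)
p(w, d) = -243 + 22*d (p(w, d) = 22*d - 243 = -243 + 22*d)
-p(13, E(-4, -2)) = -(-243 + 22*sqrt((-4)**2 + (-2)**2)) = -(-243 + 22*sqrt(16 + 4)) = -(-243 + 22*sqrt(20)) = -(-243 + 22*(2*sqrt(5))) = -(-243 + 44*sqrt(5)) = 243 - 44*sqrt(5)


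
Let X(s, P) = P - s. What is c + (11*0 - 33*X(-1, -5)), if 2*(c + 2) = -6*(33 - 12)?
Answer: 67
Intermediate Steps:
c = -65 (c = -2 + (-6*(33 - 12))/2 = -2 + (-6*21)/2 = -2 + (1/2)*(-126) = -2 - 63 = -65)
c + (11*0 - 33*X(-1, -5)) = -65 + (11*0 - 33*(-5 - 1*(-1))) = -65 + (0 - 33*(-5 + 1)) = -65 + (0 - 33*(-4)) = -65 + (0 + 132) = -65 + 132 = 67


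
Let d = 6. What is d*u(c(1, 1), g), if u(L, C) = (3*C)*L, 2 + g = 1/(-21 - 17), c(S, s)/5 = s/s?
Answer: -3465/19 ≈ -182.37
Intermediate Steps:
c(S, s) = 5 (c(S, s) = 5*(s/s) = 5*1 = 5)
g = -77/38 (g = -2 + 1/(-21 - 17) = -2 + 1/(-38) = -2 - 1/38 = -77/38 ≈ -2.0263)
u(L, C) = 3*C*L
d*u(c(1, 1), g) = 6*(3*(-77/38)*5) = 6*(-1155/38) = -3465/19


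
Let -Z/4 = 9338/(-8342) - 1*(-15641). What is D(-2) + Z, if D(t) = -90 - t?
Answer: -261302816/4171 ≈ -62648.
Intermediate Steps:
Z = -260935768/4171 (Z = -4*(9338/(-8342) - 1*(-15641)) = -4*(9338*(-1/8342) + 15641) = -4*(-4669/4171 + 15641) = -4*65233942/4171 = -260935768/4171 ≈ -62560.)
D(-2) + Z = (-90 - 1*(-2)) - 260935768/4171 = (-90 + 2) - 260935768/4171 = -88 - 260935768/4171 = -261302816/4171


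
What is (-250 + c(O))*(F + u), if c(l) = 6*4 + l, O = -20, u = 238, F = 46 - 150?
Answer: -32964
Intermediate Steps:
F = -104
c(l) = 24 + l
(-250 + c(O))*(F + u) = (-250 + (24 - 20))*(-104 + 238) = (-250 + 4)*134 = -246*134 = -32964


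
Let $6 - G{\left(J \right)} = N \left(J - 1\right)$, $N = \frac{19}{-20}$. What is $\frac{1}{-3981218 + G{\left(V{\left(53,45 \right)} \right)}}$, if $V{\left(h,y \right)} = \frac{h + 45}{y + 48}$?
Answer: $- \frac{372}{1481010845} \approx -2.5118 \cdot 10^{-7}$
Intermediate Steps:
$N = - \frac{19}{20}$ ($N = 19 \left(- \frac{1}{20}\right) = - \frac{19}{20} \approx -0.95$)
$V{\left(h,y \right)} = \frac{45 + h}{48 + y}$
$G{\left(J \right)} = \frac{101}{20} + \frac{19 J}{20}$ ($G{\left(J \right)} = 6 - - \frac{19 \left(J - 1\right)}{20} = 6 - - \frac{19 \left(-1 + J\right)}{20} = 6 - \left(\frac{19}{20} - \frac{19 J}{20}\right) = 6 + \left(- \frac{19}{20} + \frac{19 J}{20}\right) = \frac{101}{20} + \frac{19 J}{20}$)
$\frac{1}{-3981218 + G{\left(V{\left(53,45 \right)} \right)}} = \frac{1}{-3981218 + \left(\frac{101}{20} + \frac{19 \frac{45 + 53}{48 + 45}}{20}\right)} = \frac{1}{-3981218 + \left(\frac{101}{20} + \frac{19 \cdot \frac{1}{93} \cdot 98}{20}\right)} = \frac{1}{-3981218 + \left(\frac{101}{20} + \frac{19}{20} \cdot \frac{98}{93}\right)} = \frac{1}{-3981218 + \left(\frac{101}{20} + \frac{931}{930}\right)} = \frac{1}{-3981218 + \frac{2251}{372}} = \frac{1}{- \frac{1481010845}{372}} = - \frac{372}{1481010845}$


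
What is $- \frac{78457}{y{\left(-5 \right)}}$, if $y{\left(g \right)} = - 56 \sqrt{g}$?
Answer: $- \frac{78457 i \sqrt{5}}{280} \approx - 626.55 i$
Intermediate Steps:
$- \frac{78457}{y{\left(-5 \right)}} = - \frac{78457}{\left(-56\right) \sqrt{-5}} = - \frac{78457}{\left(-56\right) i \sqrt{5}} = - 78457 \frac{i \sqrt{5}}{280} = - \frac{78457 i \sqrt{5}}{280}$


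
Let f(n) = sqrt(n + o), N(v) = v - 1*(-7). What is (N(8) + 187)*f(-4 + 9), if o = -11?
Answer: 202*I*sqrt(6) ≈ 494.8*I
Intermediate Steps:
N(v) = 7 + v (N(v) = v + 7 = 7 + v)
f(n) = sqrt(-11 + n) (f(n) = sqrt(n - 11) = sqrt(-11 + n))
(N(8) + 187)*f(-4 + 9) = ((7 + 8) + 187)*sqrt(-11 + (-4 + 9)) = (15 + 187)*sqrt(-11 + 5) = 202*sqrt(-6) = 202*(I*sqrt(6)) = 202*I*sqrt(6)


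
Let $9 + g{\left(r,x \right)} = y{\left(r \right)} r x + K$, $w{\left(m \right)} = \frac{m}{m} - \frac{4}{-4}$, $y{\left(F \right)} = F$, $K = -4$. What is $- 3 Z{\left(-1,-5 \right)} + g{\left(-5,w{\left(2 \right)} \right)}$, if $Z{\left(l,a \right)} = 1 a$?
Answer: $52$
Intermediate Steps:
$w{\left(m \right)} = 2$ ($w{\left(m \right)} = 1 - -1 = 1 + 1 = 2$)
$Z{\left(l,a \right)} = a$
$g{\left(r,x \right)} = -13 + x r^{2}$ ($g{\left(r,x \right)} = -9 + \left(r r x - 4\right) = -9 + \left(r^{2} x - 4\right) = -9 + \left(x r^{2} - 4\right) = -9 + \left(-4 + x r^{2}\right) = -13 + x r^{2}$)
$- 3 Z{\left(-1,-5 \right)} + g{\left(-5,w{\left(2 \right)} \right)} = \left(-3\right) \left(-5\right) - \left(13 - 2 \left(-5\right)^{2}\right) = 15 + \left(-13 + 2 \cdot 25\right) = 15 + \left(-13 + 50\right) = 15 + 37 = 52$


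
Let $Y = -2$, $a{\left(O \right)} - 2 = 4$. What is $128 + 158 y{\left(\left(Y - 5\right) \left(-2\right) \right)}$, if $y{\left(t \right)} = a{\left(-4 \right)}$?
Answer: $1076$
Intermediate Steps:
$a{\left(O \right)} = 6$ ($a{\left(O \right)} = 2 + 4 = 6$)
$y{\left(t \right)} = 6$
$128 + 158 y{\left(\left(Y - 5\right) \left(-2\right) \right)} = 128 + 158 \cdot 6 = 128 + 948 = 1076$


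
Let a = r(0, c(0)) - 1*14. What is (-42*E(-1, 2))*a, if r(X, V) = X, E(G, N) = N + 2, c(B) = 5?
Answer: 2352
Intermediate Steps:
E(G, N) = 2 + N
a = -14 (a = 0 - 1*14 = 0 - 14 = -14)
(-42*E(-1, 2))*a = -42*(2 + 2)*(-14) = -42*4*(-14) = -168*(-14) = 2352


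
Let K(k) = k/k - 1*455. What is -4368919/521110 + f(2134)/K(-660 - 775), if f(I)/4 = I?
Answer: -1913053/70370 ≈ -27.186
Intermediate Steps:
f(I) = 4*I
K(k) = -454 (K(k) = 1 - 455 = -454)
-4368919/521110 + f(2134)/K(-660 - 775) = -4368919/521110 + (4*2134)/(-454) = -4368919*1/521110 + 8536*(-1/454) = -2599/310 - 4268/227 = -1913053/70370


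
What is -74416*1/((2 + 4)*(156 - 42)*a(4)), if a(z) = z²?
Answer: -4651/684 ≈ -6.7997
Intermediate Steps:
-74416*1/((2 + 4)*(156 - 42)*a(4)) = -74416*1/(16*(2 + 4)*(156 - 42)) = -74416/((6*16)*114) = -74416/(96*114) = -74416/10944 = -74416*1/10944 = -4651/684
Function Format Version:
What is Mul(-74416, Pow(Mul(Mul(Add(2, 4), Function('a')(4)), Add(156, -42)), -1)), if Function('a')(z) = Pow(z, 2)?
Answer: Rational(-4651, 684) ≈ -6.7997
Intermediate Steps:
Mul(-74416, Pow(Mul(Mul(Add(2, 4), Function('a')(4)), Add(156, -42)), -1)) = Mul(-74416, Pow(Mul(Mul(Add(2, 4), Pow(4, 2)), Add(156, -42)), -1)) = Mul(-74416, Pow(Mul(Mul(6, 16), 114), -1)) = Mul(-74416, Pow(Mul(96, 114), -1)) = Mul(-74416, Pow(10944, -1)) = Mul(-74416, Rational(1, 10944)) = Rational(-4651, 684)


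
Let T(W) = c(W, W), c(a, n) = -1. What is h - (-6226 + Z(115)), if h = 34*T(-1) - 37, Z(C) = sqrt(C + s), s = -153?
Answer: 6155 - I*sqrt(38) ≈ 6155.0 - 6.1644*I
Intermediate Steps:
T(W) = -1
Z(C) = sqrt(-153 + C) (Z(C) = sqrt(C - 153) = sqrt(-153 + C))
h = -71 (h = 34*(-1) - 37 = -34 - 37 = -71)
h - (-6226 + Z(115)) = -71 - (-6226 + sqrt(-153 + 115)) = -71 - (-6226 + sqrt(-38)) = -71 - (-6226 + I*sqrt(38)) = -71 + (6226 - I*sqrt(38)) = 6155 - I*sqrt(38)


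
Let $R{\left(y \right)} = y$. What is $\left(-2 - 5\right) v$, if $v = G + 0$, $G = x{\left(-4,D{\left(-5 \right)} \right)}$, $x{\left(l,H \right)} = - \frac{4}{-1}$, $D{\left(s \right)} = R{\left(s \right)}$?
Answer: $-28$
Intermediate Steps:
$D{\left(s \right)} = s$
$x{\left(l,H \right)} = 4$ ($x{\left(l,H \right)} = \left(-4\right) \left(-1\right) = 4$)
$G = 4$
$v = 4$ ($v = 4 + 0 = 4$)
$\left(-2 - 5\right) v = \left(-2 - 5\right) 4 = \left(-7\right) 4 = -28$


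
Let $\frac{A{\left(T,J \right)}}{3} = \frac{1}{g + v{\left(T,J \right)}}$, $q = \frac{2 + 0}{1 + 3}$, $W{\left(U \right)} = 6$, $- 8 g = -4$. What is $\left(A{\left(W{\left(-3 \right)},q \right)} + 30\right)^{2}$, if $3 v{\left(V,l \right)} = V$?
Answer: $\frac{24336}{25} \approx 973.44$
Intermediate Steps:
$v{\left(V,l \right)} = \frac{V}{3}$
$g = \frac{1}{2}$ ($g = \left(- \frac{1}{8}\right) \left(-4\right) = \frac{1}{2} \approx 0.5$)
$q = \frac{1}{2}$ ($q = \frac{2}{4} = 2 \cdot \frac{1}{4} = \frac{1}{2} \approx 0.5$)
$A{\left(T,J \right)} = \frac{3}{\frac{1}{2} + \frac{T}{3}}$
$\left(A{\left(W{\left(-3 \right)},q \right)} + 30\right)^{2} = \left(\frac{18}{3 + 2 \cdot 6} + 30\right)^{2} = \left(\frac{18}{3 + 12} + 30\right)^{2} = \left(\frac{18}{15} + 30\right)^{2} = \left(18 \cdot \frac{1}{15} + 30\right)^{2} = \left(\frac{6}{5} + 30\right)^{2} = \left(\frac{156}{5}\right)^{2} = \frac{24336}{25}$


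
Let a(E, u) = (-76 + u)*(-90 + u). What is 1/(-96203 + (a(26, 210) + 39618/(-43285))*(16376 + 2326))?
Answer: 43285/13012113322909 ≈ 3.3265e-9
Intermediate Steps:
a(E, u) = (-90 + u)*(-76 + u)
1/(-96203 + (a(26, 210) + 39618/(-43285))*(16376 + 2326)) = 1/(-96203 + ((6840 + 210² - 166*210) + 39618/(-43285))*(16376 + 2326)) = 1/(-96203 + ((6840 + 44100 - 34860) + 39618*(-1/43285))*18702) = 1/(-96203 + (16080 - 39618/43285)*18702) = 1/(-96203 + (695983182/43285)*18702) = 1/(-96203 + 13016277469764/43285) = 1/(13012113322909/43285) = 43285/13012113322909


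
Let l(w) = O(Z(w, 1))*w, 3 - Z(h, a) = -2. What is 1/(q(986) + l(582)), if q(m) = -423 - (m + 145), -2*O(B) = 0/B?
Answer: -1/1554 ≈ -0.00064350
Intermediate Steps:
Z(h, a) = 5 (Z(h, a) = 3 - 1*(-2) = 3 + 2 = 5)
O(B) = 0 (O(B) = -0/B = -1/2*0 = 0)
l(w) = 0 (l(w) = 0*w = 0)
q(m) = -568 - m (q(m) = -423 - (145 + m) = -423 + (-145 - m) = -568 - m)
1/(q(986) + l(582)) = 1/((-568 - 1*986) + 0) = 1/((-568 - 986) + 0) = 1/(-1554 + 0) = 1/(-1554) = -1/1554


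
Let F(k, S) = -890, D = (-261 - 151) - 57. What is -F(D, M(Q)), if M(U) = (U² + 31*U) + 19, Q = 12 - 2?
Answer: 890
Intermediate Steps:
Q = 10
D = -469 (D = -412 - 57 = -469)
M(U) = 19 + U² + 31*U
-F(D, M(Q)) = -1*(-890) = 890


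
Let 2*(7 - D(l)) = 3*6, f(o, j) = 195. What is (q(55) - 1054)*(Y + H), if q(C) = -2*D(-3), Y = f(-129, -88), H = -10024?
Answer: 10320450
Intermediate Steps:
Y = 195
D(l) = -2 (D(l) = 7 - 3*6/2 = 7 - 1/2*18 = 7 - 9 = -2)
q(C) = 4 (q(C) = -2*(-2) = 4)
(q(55) - 1054)*(Y + H) = (4 - 1054)*(195 - 10024) = -1050*(-9829) = 10320450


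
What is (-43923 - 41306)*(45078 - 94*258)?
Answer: -1774979154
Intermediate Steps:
(-43923 - 41306)*(45078 - 94*258) = -85229*(45078 - 1*24252) = -85229*(45078 - 24252) = -85229*20826 = -1774979154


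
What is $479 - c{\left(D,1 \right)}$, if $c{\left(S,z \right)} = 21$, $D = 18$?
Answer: $458$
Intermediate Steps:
$479 - c{\left(D,1 \right)} = 479 - 21 = 458$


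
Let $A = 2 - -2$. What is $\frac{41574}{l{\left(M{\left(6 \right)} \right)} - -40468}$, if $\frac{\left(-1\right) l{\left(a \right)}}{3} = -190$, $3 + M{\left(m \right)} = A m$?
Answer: $\frac{20787}{20519} \approx 1.0131$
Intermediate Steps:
$A = 4$ ($A = 2 + 2 = 4$)
$M{\left(m \right)} = -3 + 4 m$
$l{\left(a \right)} = 570$ ($l{\left(a \right)} = \left(-3\right) \left(-190\right) = 570$)
$\frac{41574}{l{\left(M{\left(6 \right)} \right)} - -40468} = \frac{41574}{570 - -40468} = \frac{41574}{570 + 40468} = \frac{41574}{41038} = 41574 \cdot \frac{1}{41038} = \frac{20787}{20519}$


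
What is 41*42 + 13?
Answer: 1735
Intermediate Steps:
41*42 + 13 = 1722 + 13 = 1735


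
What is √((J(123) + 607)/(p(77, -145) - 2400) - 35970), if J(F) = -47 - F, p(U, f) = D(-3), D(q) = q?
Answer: I*√23078504649/801 ≈ 189.66*I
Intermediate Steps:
p(U, f) = -3
√((J(123) + 607)/(p(77, -145) - 2400) - 35970) = √(((-47 - 1*123) + 607)/(-3 - 2400) - 35970) = √(((-47 - 123) + 607)/(-2403) - 35970) = √((-170 + 607)*(-1/2403) - 35970) = √(437*(-1/2403) - 35970) = √(-437/2403 - 35970) = √(-86436347/2403) = I*√23078504649/801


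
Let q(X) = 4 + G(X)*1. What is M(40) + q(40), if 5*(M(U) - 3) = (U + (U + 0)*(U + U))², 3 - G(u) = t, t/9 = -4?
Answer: 2099566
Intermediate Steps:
t = -36 (t = 9*(-4) = -36)
G(u) = 39 (G(u) = 3 - 1*(-36) = 3 + 36 = 39)
M(U) = 3 + (U + 2*U²)²/5 (M(U) = 3 + (U + (U + 0)*(U + U))²/5 = 3 + (U + U*(2*U))²/5 = 3 + (U + 2*U²)²/5)
q(X) = 43 (q(X) = 4 + 39*1 = 4 + 39 = 43)
M(40) + q(40) = (3 + (⅕)*40²*(1 + 2*40)²) + 43 = (3 + (⅕)*1600*(1 + 80)²) + 43 = (3 + (⅕)*1600*81²) + 43 = (3 + (⅕)*1600*6561) + 43 = (3 + 2099520) + 43 = 2099523 + 43 = 2099566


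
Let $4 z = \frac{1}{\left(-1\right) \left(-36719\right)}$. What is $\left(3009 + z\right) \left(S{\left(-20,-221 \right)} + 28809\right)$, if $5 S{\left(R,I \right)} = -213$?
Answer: $\frac{3178326792966}{36719} \approx 8.6558 \cdot 10^{7}$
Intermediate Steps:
$S{\left(R,I \right)} = - \frac{213}{5}$ ($S{\left(R,I \right)} = \frac{1}{5} \left(-213\right) = - \frac{213}{5}$)
$z = \frac{1}{146876}$ ($z = \frac{1}{4 \left(\left(-1\right) \left(-36719\right)\right)} = \frac{1}{4 \cdot 36719} = \frac{1}{4} \cdot \frac{1}{36719} = \frac{1}{146876} \approx 6.8085 \cdot 10^{-6}$)
$\left(3009 + z\right) \left(S{\left(-20,-221 \right)} + 28809\right) = \left(3009 + \frac{1}{146876}\right) \left(- \frac{213}{5} + 28809\right) = \frac{441949885}{146876} \cdot \frac{143832}{5} = \frac{3178326792966}{36719}$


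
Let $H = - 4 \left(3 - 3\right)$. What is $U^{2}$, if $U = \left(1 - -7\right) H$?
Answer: $0$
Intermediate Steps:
$H = 0$ ($H = \left(-4\right) 0 = 0$)
$U = 0$ ($U = \left(1 - -7\right) 0 = \left(1 + 7\right) 0 = 8 \cdot 0 = 0$)
$U^{2} = 0^{2} = 0$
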